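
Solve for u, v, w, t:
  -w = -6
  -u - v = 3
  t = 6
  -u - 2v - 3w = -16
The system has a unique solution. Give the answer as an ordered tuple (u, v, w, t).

(-4, 1, 6, 6)

Form the augmented matrix and row-reduce:
  [  0   0  -1  0  |   -6 ]
  [ -1  -1   0  0  |    3 ]
  [  0   0   0  1  |    6 ]
  [ -1  -2  -3  0  |  -16 ]
Swap ρ1 and ρ2.
  [ -1  -1   0  0  |    3 ]
  [  0   0  -1  0  |   -6 ]
  [  0   0   0  1  |    6 ]
  [ -1  -2  -3  0  |  -16 ]
Multiply ρ1 by -1.
  [  1   1   0  0  |   -3 ]
  [  0   0  -1  0  |   -6 ]
  [  0   0   0  1  |    6 ]
  [ -1  -2  -3  0  |  -16 ]
Add ρ1 to ρ4.
  [ 1   1   0  0  |   -3 ]
  [ 0   0  -1  0  |   -6 ]
  [ 0   0   0  1  |    6 ]
  [ 0  -1  -3  0  |  -19 ]
Swap ρ2 and ρ4.
  [ 1   1   0  0  |   -3 ]
  [ 0  -1  -3  0  |  -19 ]
  [ 0   0   0  1  |    6 ]
  [ 0   0  -1  0  |   -6 ]
Multiply ρ2 by -1.
  [ 1  1   0  0  |  -3 ]
  [ 0  1   3  0  |  19 ]
  [ 0  0   0  1  |   6 ]
  [ 0  0  -1  0  |  -6 ]
Swap ρ3 and ρ4.
  [ 1  1   0  0  |  -3 ]
  [ 0  1   3  0  |  19 ]
  [ 0  0  -1  0  |  -6 ]
  [ 0  0   0  1  |   6 ]
Multiply ρ3 by -1.
  [ 1  1  0  0  |  -3 ]
  [ 0  1  3  0  |  19 ]
  [ 0  0  1  0  |   6 ]
  [ 0  0  0  1  |   6 ]
Subtract 3 times ρ3 from ρ2.
  [ 1  1  0  0  |  -3 ]
  [ 0  1  0  0  |   1 ]
  [ 0  0  1  0  |   6 ]
  [ 0  0  0  1  |   6 ]
Subtract ρ2 from ρ1.
  [ 1  0  0  0  |  -4 ]
  [ 0  1  0  0  |   1 ]
  [ 0  0  1  0  |   6 ]
  [ 0  0  0  1  |   6 ]
Reading off the last column: u = -4, v = 1, w = 6, t = 6.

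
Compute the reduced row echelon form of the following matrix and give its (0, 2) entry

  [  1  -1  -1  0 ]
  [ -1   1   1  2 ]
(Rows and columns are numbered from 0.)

-1

r2 -> r2 + r1
r2 -> 1/2·r2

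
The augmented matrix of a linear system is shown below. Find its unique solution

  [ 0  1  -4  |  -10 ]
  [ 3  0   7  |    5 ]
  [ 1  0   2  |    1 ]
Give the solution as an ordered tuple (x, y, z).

R1 <=> R2
R1 -> 1/3·R1
R3 -> R3 − R1
R3 -> -3·R3
R2 -> R2 + 4·R3
R1 -> R1 − 7/3·R3
Reading off the last column: x = -3, y = -2, z = 2.

(-3, -2, 2)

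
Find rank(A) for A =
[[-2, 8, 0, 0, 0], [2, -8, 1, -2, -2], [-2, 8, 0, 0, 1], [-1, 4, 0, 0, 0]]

rank = 3

Multiply R1 by -1/2.
  [  1  -4  0   0   0 ]
  [  2  -8  1  -2  -2 ]
  [ -2   8  0   0   1 ]
  [ -1   4  0   0   0 ]
Subtract 2 times R1 from R2.
  [  1  -4  0   0   0 ]
  [  0   0  1  -2  -2 ]
  [ -2   8  0   0   1 ]
  [ -1   4  0   0   0 ]
Add 2 times R1 to R3.
  [  1  -4  0   0   0 ]
  [  0   0  1  -2  -2 ]
  [  0   0  0   0   1 ]
  [ -1   4  0   0   0 ]
Add R1 to R4.
  [ 1  -4  0   0   0 ]
  [ 0   0  1  -2  -2 ]
  [ 0   0  0   0   1 ]
  [ 0   0  0   0   0 ]
Add 2 times R3 to R2.
  [ 1  -4  0   0  0 ]
  [ 0   0  1  -2  0 ]
  [ 0   0  0   0  1 ]
  [ 0   0  0   0  0 ]
The reduced form has 3 nonzero rows.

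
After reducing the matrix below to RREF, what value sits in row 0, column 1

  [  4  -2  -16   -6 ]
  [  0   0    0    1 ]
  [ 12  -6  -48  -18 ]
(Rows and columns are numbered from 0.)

r1 → 1/4·r1
  [  1  -1/2   -4  -3/2 ]
  [  0     0    0     1 ]
  [ 12    -6  -48   -18 ]
r3 → r3 − 12·r1
  [ 1  -1/2  -4  -3/2 ]
  [ 0     0   0     1 ]
  [ 0     0   0     0 ]
r1 → r1 + 3/2·r2
  [ 1  -1/2  -4  0 ]
  [ 0     0   0  1 ]
  [ 0     0   0  0 ]

-1/2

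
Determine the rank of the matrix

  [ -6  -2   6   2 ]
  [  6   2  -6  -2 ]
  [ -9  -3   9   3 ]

r1 ← -1/6·r1
r2 ← r2 − 6·r1
r3 ← r3 + 9·r1
The reduced form has 1 nonzero row.

rank = 1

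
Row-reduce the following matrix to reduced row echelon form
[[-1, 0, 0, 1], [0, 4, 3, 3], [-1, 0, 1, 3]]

[[1, 0, 0, -1], [0, 1, 0, -3/4], [0, 0, 1, 2]]

Multiply ρ1 by -1.
  [  1  0  0  -1 ]
  [  0  4  3   3 ]
  [ -1  0  1   3 ]
Add ρ1 to ρ3.
  [ 1  0  0  -1 ]
  [ 0  4  3   3 ]
  [ 0  0  1   2 ]
Multiply ρ2 by 1/4.
  [ 1  0    0   -1 ]
  [ 0  1  3/4  3/4 ]
  [ 0  0    1    2 ]
Subtract 3/4 times ρ3 from ρ2.
  [ 1  0  0    -1 ]
  [ 0  1  0  -3/4 ]
  [ 0  0  1     2 ]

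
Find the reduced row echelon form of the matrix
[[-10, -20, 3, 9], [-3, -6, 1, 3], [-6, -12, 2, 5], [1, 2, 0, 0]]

R1 := -1/10·R1
  [  1    2  -3/10  -9/10 ]
  [ -3   -6      1      3 ]
  [ -6  -12      2      5 ]
  [  1    2      0      0 ]
R2 := R2 + 3·R1
  [  1    2  -3/10  -9/10 ]
  [  0    0   1/10   3/10 ]
  [ -6  -12      2      5 ]
  [  1    2      0      0 ]
R3 := R3 + 6·R1
  [ 1  2  -3/10  -9/10 ]
  [ 0  0   1/10   3/10 ]
  [ 0  0    1/5   -2/5 ]
  [ 1  2      0      0 ]
R4 := R4 − R1
  [ 1  2  -3/10  -9/10 ]
  [ 0  0   1/10   3/10 ]
  [ 0  0    1/5   -2/5 ]
  [ 0  0   3/10   9/10 ]
R2 := 10·R2
  [ 1  2  -3/10  -9/10 ]
  [ 0  0      1      3 ]
  [ 0  0    1/5   -2/5 ]
  [ 0  0   3/10   9/10 ]
R3 := R3 − 1/5·R2
  [ 1  2  -3/10  -9/10 ]
  [ 0  0      1      3 ]
  [ 0  0      0     -1 ]
  [ 0  0   3/10   9/10 ]
R4 := R4 − 3/10·R2
  [ 1  2  -3/10  -9/10 ]
  [ 0  0      1      3 ]
  [ 0  0      0     -1 ]
  [ 0  0      0      0 ]
R3 := -1·R3
  [ 1  2  -3/10  -9/10 ]
  [ 0  0      1      3 ]
  [ 0  0      0      1 ]
  [ 0  0      0      0 ]
R2 := R2 − 3·R3
  [ 1  2  -3/10  -9/10 ]
  [ 0  0      1      0 ]
  [ 0  0      0      1 ]
  [ 0  0      0      0 ]
R1 := R1 + 9/10·R3
  [ 1  2  -3/10  0 ]
  [ 0  0      1  0 ]
  [ 0  0      0  1 ]
  [ 0  0      0  0 ]
R1 := R1 + 3/10·R2
  [ 1  2  0  0 ]
  [ 0  0  1  0 ]
  [ 0  0  0  1 ]
  [ 0  0  0  0 ]

[[1, 2, 0, 0], [0, 0, 1, 0], [0, 0, 0, 1], [0, 0, 0, 0]]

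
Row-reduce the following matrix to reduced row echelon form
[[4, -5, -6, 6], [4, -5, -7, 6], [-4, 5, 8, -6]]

[[1, -5/4, 0, 3/2], [0, 0, 1, 0], [0, 0, 0, 0]]

Multiply R1 by 1/4.
  [  1  -5/4  -3/2  3/2 ]
  [  4    -5    -7    6 ]
  [ -4     5     8   -6 ]
Subtract 4 times R1 from R2.
  [  1  -5/4  -3/2  3/2 ]
  [  0     0    -1    0 ]
  [ -4     5     8   -6 ]
Add 4 times R1 to R3.
  [ 1  -5/4  -3/2  3/2 ]
  [ 0     0    -1    0 ]
  [ 0     0     2    0 ]
Multiply R2 by -1.
  [ 1  -5/4  -3/2  3/2 ]
  [ 0     0     1    0 ]
  [ 0     0     2    0 ]
Subtract 2 times R2 from R3.
  [ 1  -5/4  -3/2  3/2 ]
  [ 0     0     1    0 ]
  [ 0     0     0    0 ]
Add 3/2 times R2 to R1.
  [ 1  -5/4  0  3/2 ]
  [ 0     0  1    0 ]
  [ 0     0  0    0 ]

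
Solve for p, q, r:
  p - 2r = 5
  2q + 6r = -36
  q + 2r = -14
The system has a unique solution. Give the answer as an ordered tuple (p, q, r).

Form the augmented matrix and row-reduce:
  [ 1  0  -2  |    5 ]
  [ 0  2   6  |  -36 ]
  [ 0  1   2  |  -14 ]
Multiply ρ2 by 1/2.
Subtract ρ2 from ρ3.
Multiply ρ3 by -1.
Subtract 3 times ρ3 from ρ2.
Add 2 times ρ3 to ρ1.
Reading off the last column: p = -3, q = -6, r = -4.

(-3, -6, -4)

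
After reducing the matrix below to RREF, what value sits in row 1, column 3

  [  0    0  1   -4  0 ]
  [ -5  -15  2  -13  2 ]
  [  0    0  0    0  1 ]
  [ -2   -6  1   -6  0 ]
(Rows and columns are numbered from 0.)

-4

r1 <=> r2
  [ -5  -15  2  -13  2 ]
  [  0    0  1   -4  0 ]
  [  0    0  0    0  1 ]
  [ -2   -6  1   -6  0 ]
r1 ← -1/5·r1
  [  1   3  -2/5  13/5  -2/5 ]
  [  0   0     1    -4     0 ]
  [  0   0     0     0     1 ]
  [ -2  -6     1    -6     0 ]
r4 ← r4 + 2·r1
  [ 1  3  -2/5  13/5  -2/5 ]
  [ 0  0     1    -4     0 ]
  [ 0  0     0     0     1 ]
  [ 0  0   1/5  -4/5  -4/5 ]
r4 ← r4 − 1/5·r2
  [ 1  3  -2/5  13/5  -2/5 ]
  [ 0  0     1    -4     0 ]
  [ 0  0     0     0     1 ]
  [ 0  0     0     0  -4/5 ]
r4 ← r4 + 4/5·r3
  [ 1  3  -2/5  13/5  -2/5 ]
  [ 0  0     1    -4     0 ]
  [ 0  0     0     0     1 ]
  [ 0  0     0     0     0 ]
r1 ← r1 + 2/5·r3
  [ 1  3  -2/5  13/5  0 ]
  [ 0  0     1    -4  0 ]
  [ 0  0     0     0  1 ]
  [ 0  0     0     0  0 ]
r1 ← r1 + 2/5·r2
  [ 1  3  0   1  0 ]
  [ 0  0  1  -4  0 ]
  [ 0  0  0   0  1 ]
  [ 0  0  0   0  0 ]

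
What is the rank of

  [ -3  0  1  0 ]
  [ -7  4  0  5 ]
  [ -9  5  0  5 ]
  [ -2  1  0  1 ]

rank = 4

Multiply R1 by -1/3.
  [  1  0  -1/3  0 ]
  [ -7  4     0  5 ]
  [ -9  5     0  5 ]
  [ -2  1     0  1 ]
Add 7 times R1 to R2.
  [  1  0  -1/3  0 ]
  [  0  4  -7/3  5 ]
  [ -9  5     0  5 ]
  [ -2  1     0  1 ]
Add 9 times R1 to R3.
  [  1  0  -1/3  0 ]
  [  0  4  -7/3  5 ]
  [  0  5    -3  5 ]
  [ -2  1     0  1 ]
Add 2 times R1 to R4.
  [ 1  0  -1/3  0 ]
  [ 0  4  -7/3  5 ]
  [ 0  5    -3  5 ]
  [ 0  1  -2/3  1 ]
Multiply R2 by 1/4.
  [ 1  0   -1/3    0 ]
  [ 0  1  -7/12  5/4 ]
  [ 0  5     -3    5 ]
  [ 0  1   -2/3    1 ]
Subtract 5 times R2 from R3.
  [ 1  0   -1/3     0 ]
  [ 0  1  -7/12   5/4 ]
  [ 0  0  -1/12  -5/4 ]
  [ 0  1   -2/3     1 ]
Subtract R2 from R4.
  [ 1  0   -1/3     0 ]
  [ 0  1  -7/12   5/4 ]
  [ 0  0  -1/12  -5/4 ]
  [ 0  0  -1/12  -1/4 ]
Multiply R3 by -12.
  [ 1  0   -1/3     0 ]
  [ 0  1  -7/12   5/4 ]
  [ 0  0      1    15 ]
  [ 0  0  -1/12  -1/4 ]
Add 1/12 times R3 to R4.
  [ 1  0   -1/3    0 ]
  [ 0  1  -7/12  5/4 ]
  [ 0  0      1   15 ]
  [ 0  0      0    1 ]
Subtract 15 times R4 from R3.
  [ 1  0   -1/3    0 ]
  [ 0  1  -7/12  5/4 ]
  [ 0  0      1    0 ]
  [ 0  0      0    1 ]
Subtract 5/4 times R4 from R2.
  [ 1  0   -1/3  0 ]
  [ 0  1  -7/12  0 ]
  [ 0  0      1  0 ]
  [ 0  0      0  1 ]
Add 7/12 times R3 to R2.
  [ 1  0  -1/3  0 ]
  [ 0  1     0  0 ]
  [ 0  0     1  0 ]
  [ 0  0     0  1 ]
Add 1/3 times R3 to R1.
  [ 1  0  0  0 ]
  [ 0  1  0  0 ]
  [ 0  0  1  0 ]
  [ 0  0  0  1 ]
The reduced form has 4 nonzero rows.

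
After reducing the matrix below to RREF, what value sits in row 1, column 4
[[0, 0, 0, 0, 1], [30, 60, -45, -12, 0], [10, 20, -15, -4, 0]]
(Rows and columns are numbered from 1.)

-2/5

R1 <=> R2
  [ 30  60  -45  -12  0 ]
  [  0   0    0    0  1 ]
  [ 10  20  -15   -4  0 ]
R1 := 1/30·R1
  [  1   2  -3/2  -2/5  0 ]
  [  0   0     0     0  1 ]
  [ 10  20   -15    -4  0 ]
R3 := R3 − 10·R1
  [ 1  2  -3/2  -2/5  0 ]
  [ 0  0     0     0  1 ]
  [ 0  0     0     0  0 ]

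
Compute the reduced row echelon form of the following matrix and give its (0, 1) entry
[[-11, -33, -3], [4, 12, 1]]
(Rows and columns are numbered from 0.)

3

Multiply ρ1 by -1/11.
  [ 1   3  3/11 ]
  [ 4  12     1 ]
Subtract 4 times ρ1 from ρ2.
  [ 1  3   3/11 ]
  [ 0  0  -1/11 ]
Multiply ρ2 by -11.
  [ 1  3  3/11 ]
  [ 0  0     1 ]
Subtract 3/11 times ρ2 from ρ1.
  [ 1  3  0 ]
  [ 0  0  1 ]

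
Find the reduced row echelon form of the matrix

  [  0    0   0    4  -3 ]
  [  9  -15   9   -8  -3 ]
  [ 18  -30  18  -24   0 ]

R1 ↔ R2
R1 := 1/9·R1
R3 := R3 − 18·R1
R2 := 1/4·R2
R3 := R3 + 8·R2
R1 := R1 + 8/9·R2

[[1, -5/3, 1, 0, -1], [0, 0, 0, 1, -3/4], [0, 0, 0, 0, 0]]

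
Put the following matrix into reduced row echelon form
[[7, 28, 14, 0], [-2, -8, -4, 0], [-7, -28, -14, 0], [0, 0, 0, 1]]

r1 -> 1/7·r1
  [  1    4    2  0 ]
  [ -2   -8   -4  0 ]
  [ -7  -28  -14  0 ]
  [  0    0    0  1 ]
r2 -> r2 + 2·r1
  [  1    4    2  0 ]
  [  0    0    0  0 ]
  [ -7  -28  -14  0 ]
  [  0    0    0  1 ]
r3 -> r3 + 7·r1
  [ 1  4  2  0 ]
  [ 0  0  0  0 ]
  [ 0  0  0  0 ]
  [ 0  0  0  1 ]
r2 <-> r4
  [ 1  4  2  0 ]
  [ 0  0  0  1 ]
  [ 0  0  0  0 ]
  [ 0  0  0  0 ]

[[1, 4, 2, 0], [0, 0, 0, 1], [0, 0, 0, 0], [0, 0, 0, 0]]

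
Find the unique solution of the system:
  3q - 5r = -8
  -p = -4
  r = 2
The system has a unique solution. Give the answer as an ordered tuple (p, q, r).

(4, 2/3, 2)

Form the augmented matrix and row-reduce:
  [  0  3  -5  |  -8 ]
  [ -1  0   0  |  -4 ]
  [  0  0   1  |   2 ]
ρ1 ↔ ρ2
  [ -1  0   0  |  -4 ]
  [  0  3  -5  |  -8 ]
  [  0  0   1  |   2 ]
ρ1 → -1·ρ1
  [ 1  0   0  |   4 ]
  [ 0  3  -5  |  -8 ]
  [ 0  0   1  |   2 ]
ρ2 → 1/3·ρ2
  [ 1  0     0  |     4 ]
  [ 0  1  -5/3  |  -8/3 ]
  [ 0  0     1  |     2 ]
ρ2 → ρ2 + 5/3·ρ3
  [ 1  0  0  |    4 ]
  [ 0  1  0  |  2/3 ]
  [ 0  0  1  |    2 ]
Reading off the last column: p = 4, q = 2/3, r = 2.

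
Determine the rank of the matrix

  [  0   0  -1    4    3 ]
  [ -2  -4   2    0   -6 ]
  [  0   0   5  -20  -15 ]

rank = 2

Swap R1 and R2.
  [ -2  -4   2    0   -6 ]
  [  0   0  -1    4    3 ]
  [  0   0   5  -20  -15 ]
Multiply R1 by -1/2.
  [ 1  2  -1    0    3 ]
  [ 0  0  -1    4    3 ]
  [ 0  0   5  -20  -15 ]
Multiply R2 by -1.
  [ 1  2  -1    0    3 ]
  [ 0  0   1   -4   -3 ]
  [ 0  0   5  -20  -15 ]
Subtract 5 times R2 from R3.
  [ 1  2  -1   0   3 ]
  [ 0  0   1  -4  -3 ]
  [ 0  0   0   0   0 ]
Add R2 to R1.
  [ 1  2  0  -4   0 ]
  [ 0  0  1  -4  -3 ]
  [ 0  0  0   0   0 ]
The reduced form has 2 nonzero rows.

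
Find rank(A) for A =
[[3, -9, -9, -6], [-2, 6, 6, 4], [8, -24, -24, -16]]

rank = 1

Multiply R1 by 1/3.
Add 2 times R1 to R2.
Subtract 8 times R1 from R3.
The reduced form has 1 nonzero row.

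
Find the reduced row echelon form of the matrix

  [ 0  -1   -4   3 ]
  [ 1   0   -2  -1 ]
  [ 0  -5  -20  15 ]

R1 <-> R2
  [ 1   0   -2  -1 ]
  [ 0  -1   -4   3 ]
  [ 0  -5  -20  15 ]
R2 -> -1·R2
  [ 1   0   -2  -1 ]
  [ 0   1    4  -3 ]
  [ 0  -5  -20  15 ]
R3 -> R3 + 5·R2
  [ 1  0  -2  -1 ]
  [ 0  1   4  -3 ]
  [ 0  0   0   0 ]

[[1, 0, -2, -1], [0, 1, 4, -3], [0, 0, 0, 0]]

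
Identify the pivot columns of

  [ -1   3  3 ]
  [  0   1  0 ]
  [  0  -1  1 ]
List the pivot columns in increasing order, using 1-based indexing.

Multiply R1 by -1.
  [ 1  -3  -3 ]
  [ 0   1   0 ]
  [ 0  -1   1 ]
Add R2 to R3.
  [ 1  -3  -3 ]
  [ 0   1   0 ]
  [ 0   0   1 ]
Add 3 times R3 to R1.
  [ 1  -3  0 ]
  [ 0   1  0 ]
  [ 0   0  1 ]
Add 3 times R2 to R1.
  [ 1  0  0 ]
  [ 0  1  0 ]
  [ 0  0  1 ]
Pivot columns are the columns containing a leading 1.

1, 2, 3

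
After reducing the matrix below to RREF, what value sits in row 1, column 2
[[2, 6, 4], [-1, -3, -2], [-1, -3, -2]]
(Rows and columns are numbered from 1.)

3

R1 → 1/2·R1
  [  1   3   2 ]
  [ -1  -3  -2 ]
  [ -1  -3  -2 ]
R2 → R2 + R1
  [  1   3   2 ]
  [  0   0   0 ]
  [ -1  -3  -2 ]
R3 → R3 + R1
  [ 1  3  2 ]
  [ 0  0  0 ]
  [ 0  0  0 ]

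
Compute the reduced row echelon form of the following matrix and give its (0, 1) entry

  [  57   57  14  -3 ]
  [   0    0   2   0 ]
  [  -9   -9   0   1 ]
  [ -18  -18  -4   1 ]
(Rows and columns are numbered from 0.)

1

Multiply R1 by 1/57.
Add 9 times R1 to R3.
Add 18 times R1 to R4.
Multiply R2 by 1/2.
Subtract 42/19 times R2 from R3.
Subtract 8/19 times R2 from R4.
Multiply R3 by 19/10.
Subtract 1/19 times R3 from R4.
Add 1/19 times R3 to R1.
Subtract 14/57 times R2 from R1.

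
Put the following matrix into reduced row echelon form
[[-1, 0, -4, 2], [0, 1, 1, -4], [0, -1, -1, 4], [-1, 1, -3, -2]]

[[1, 0, 4, -2], [0, 1, 1, -4], [0, 0, 0, 0], [0, 0, 0, 0]]

r1 -> -1·r1
  [  1   0   4  -2 ]
  [  0   1   1  -4 ]
  [  0  -1  -1   4 ]
  [ -1   1  -3  -2 ]
r4 -> r4 + r1
  [ 1   0   4  -2 ]
  [ 0   1   1  -4 ]
  [ 0  -1  -1   4 ]
  [ 0   1   1  -4 ]
r3 -> r3 + r2
  [ 1  0  4  -2 ]
  [ 0  1  1  -4 ]
  [ 0  0  0   0 ]
  [ 0  1  1  -4 ]
r4 -> r4 − r2
  [ 1  0  4  -2 ]
  [ 0  1  1  -4 ]
  [ 0  0  0   0 ]
  [ 0  0  0   0 ]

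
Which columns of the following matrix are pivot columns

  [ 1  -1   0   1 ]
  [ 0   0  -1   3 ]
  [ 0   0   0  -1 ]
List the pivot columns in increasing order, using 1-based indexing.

1, 3, 4

R2 := -1·R2
  [ 1  -1  0   1 ]
  [ 0   0  1  -3 ]
  [ 0   0  0  -1 ]
R3 := -1·R3
  [ 1  -1  0   1 ]
  [ 0   0  1  -3 ]
  [ 0   0  0   1 ]
R2 := R2 + 3·R3
  [ 1  -1  0  1 ]
  [ 0   0  1  0 ]
  [ 0   0  0  1 ]
R1 := R1 − R3
  [ 1  -1  0  0 ]
  [ 0   0  1  0 ]
  [ 0   0  0  1 ]
Pivot columns are the columns containing a leading 1.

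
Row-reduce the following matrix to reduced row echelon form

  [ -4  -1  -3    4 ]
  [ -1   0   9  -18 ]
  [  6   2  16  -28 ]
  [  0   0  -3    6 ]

ρ1 -> -1/4·ρ1
  [  1  1/4  3/4   -1 ]
  [ -1    0    9  -18 ]
  [  6    2   16  -28 ]
  [  0    0   -3    6 ]
ρ2 -> ρ2 + ρ1
  [ 1  1/4   3/4   -1 ]
  [ 0  1/4  39/4  -19 ]
  [ 6    2    16  -28 ]
  [ 0    0    -3    6 ]
ρ3 -> ρ3 − 6·ρ1
  [ 1  1/4   3/4   -1 ]
  [ 0  1/4  39/4  -19 ]
  [ 0  1/2  23/2  -22 ]
  [ 0    0    -3    6 ]
ρ2 -> 4·ρ2
  [ 1  1/4   3/4   -1 ]
  [ 0    1    39  -76 ]
  [ 0  1/2  23/2  -22 ]
  [ 0    0    -3    6 ]
ρ3 -> ρ3 − 1/2·ρ2
  [ 1  1/4  3/4   -1 ]
  [ 0    1   39  -76 ]
  [ 0    0   -8   16 ]
  [ 0    0   -3    6 ]
ρ3 -> -1/8·ρ3
  [ 1  1/4  3/4   -1 ]
  [ 0    1   39  -76 ]
  [ 0    0    1   -2 ]
  [ 0    0   -3    6 ]
ρ4 -> ρ4 + 3·ρ3
  [ 1  1/4  3/4   -1 ]
  [ 0    1   39  -76 ]
  [ 0    0    1   -2 ]
  [ 0    0    0    0 ]
ρ2 -> ρ2 − 39·ρ3
  [ 1  1/4  3/4  -1 ]
  [ 0    1    0   2 ]
  [ 0    0    1  -2 ]
  [ 0    0    0   0 ]
ρ1 -> ρ1 − 3/4·ρ3
  [ 1  1/4  0  1/2 ]
  [ 0    1  0    2 ]
  [ 0    0  1   -2 ]
  [ 0    0  0    0 ]
ρ1 -> ρ1 − 1/4·ρ2
  [ 1  0  0   0 ]
  [ 0  1  0   2 ]
  [ 0  0  1  -2 ]
  [ 0  0  0   0 ]

[[1, 0, 0, 0], [0, 1, 0, 2], [0, 0, 1, -2], [0, 0, 0, 0]]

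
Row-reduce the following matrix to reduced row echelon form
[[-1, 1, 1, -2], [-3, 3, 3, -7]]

R1 := -1·R1
  [  1  -1  -1   2 ]
  [ -3   3   3  -7 ]
R2 := R2 + 3·R1
  [ 1  -1  -1   2 ]
  [ 0   0   0  -1 ]
R2 := -1·R2
  [ 1  -1  -1  2 ]
  [ 0   0   0  1 ]
R1 := R1 − 2·R2
  [ 1  -1  -1  0 ]
  [ 0   0   0  1 ]

[[1, -1, -1, 0], [0, 0, 0, 1]]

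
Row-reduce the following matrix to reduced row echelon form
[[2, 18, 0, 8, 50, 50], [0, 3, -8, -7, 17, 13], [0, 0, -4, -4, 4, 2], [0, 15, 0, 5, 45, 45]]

r1 -> 1/2·r1
  [ 1   9   0   4  25  25 ]
  [ 0   3  -8  -7  17  13 ]
  [ 0   0  -4  -4   4   2 ]
  [ 0  15   0   5  45  45 ]
r2 -> 1/3·r2
  [ 1   9     0     4    25    25 ]
  [ 0   1  -8/3  -7/3  17/3  13/3 ]
  [ 0   0    -4    -4     4     2 ]
  [ 0  15     0     5    45    45 ]
r4 -> r4 − 15·r2
  [ 1  9     0     4    25    25 ]
  [ 0  1  -8/3  -7/3  17/3  13/3 ]
  [ 0  0    -4    -4     4     2 ]
  [ 0  0    40    40   -40   -20 ]
r3 -> -1/4·r3
  [ 1  9     0     4    25    25 ]
  [ 0  1  -8/3  -7/3  17/3  13/3 ]
  [ 0  0     1     1    -1  -1/2 ]
  [ 0  0    40    40   -40   -20 ]
r4 -> r4 − 40·r3
  [ 1  9     0     4    25    25 ]
  [ 0  1  -8/3  -7/3  17/3  13/3 ]
  [ 0  0     1     1    -1  -1/2 ]
  [ 0  0     0     0     0     0 ]
r2 -> r2 + 8/3·r3
  [ 1  9  0    4  25    25 ]
  [ 0  1  0  1/3   3     3 ]
  [ 0  0  1    1  -1  -1/2 ]
  [ 0  0  0    0   0     0 ]
r1 -> r1 − 9·r2
  [ 1  0  0    1  -2    -2 ]
  [ 0  1  0  1/3   3     3 ]
  [ 0  0  1    1  -1  -1/2 ]
  [ 0  0  0    0   0     0 ]

[[1, 0, 0, 1, -2, -2], [0, 1, 0, 1/3, 3, 3], [0, 0, 1, 1, -1, -1/2], [0, 0, 0, 0, 0, 0]]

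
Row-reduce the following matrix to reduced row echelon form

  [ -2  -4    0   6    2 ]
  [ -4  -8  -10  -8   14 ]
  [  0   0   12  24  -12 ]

[[1, 2, 0, -3, -1], [0, 0, 1, 2, -1], [0, 0, 0, 0, 0]]

r1 -> -1/2·r1
  [  1   2    0  -3   -1 ]
  [ -4  -8  -10  -8   14 ]
  [  0   0   12  24  -12 ]
r2 -> r2 + 4·r1
  [ 1  2    0   -3   -1 ]
  [ 0  0  -10  -20   10 ]
  [ 0  0   12   24  -12 ]
r2 -> -1/10·r2
  [ 1  2   0  -3   -1 ]
  [ 0  0   1   2   -1 ]
  [ 0  0  12  24  -12 ]
r3 -> r3 − 12·r2
  [ 1  2  0  -3  -1 ]
  [ 0  0  1   2  -1 ]
  [ 0  0  0   0   0 ]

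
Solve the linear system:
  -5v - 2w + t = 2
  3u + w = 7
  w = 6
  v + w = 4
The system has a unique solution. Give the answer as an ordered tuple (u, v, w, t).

Form the augmented matrix and row-reduce:
  [ 0  -5  -2  1  |  2 ]
  [ 3   0   1  0  |  7 ]
  [ 0   0   1  0  |  6 ]
  [ 0   1   1  0  |  4 ]
R1 ↔ R2
  [ 3   0   1  0  |  7 ]
  [ 0  -5  -2  1  |  2 ]
  [ 0   0   1  0  |  6 ]
  [ 0   1   1  0  |  4 ]
R1 → 1/3·R1
  [ 1   0  1/3  0  |  7/3 ]
  [ 0  -5   -2  1  |    2 ]
  [ 0   0    1  0  |    6 ]
  [ 0   1    1  0  |    4 ]
R2 → -1/5·R2
  [ 1  0  1/3     0  |   7/3 ]
  [ 0  1  2/5  -1/5  |  -2/5 ]
  [ 0  0    1     0  |     6 ]
  [ 0  1    1     0  |     4 ]
R4 → R4 − R2
  [ 1  0  1/3     0  |   7/3 ]
  [ 0  1  2/5  -1/5  |  -2/5 ]
  [ 0  0    1     0  |     6 ]
  [ 0  0  3/5   1/5  |  22/5 ]
R4 → R4 − 3/5·R3
  [ 1  0  1/3     0  |   7/3 ]
  [ 0  1  2/5  -1/5  |  -2/5 ]
  [ 0  0    1     0  |     6 ]
  [ 0  0    0   1/5  |   4/5 ]
R4 → 5·R4
  [ 1  0  1/3     0  |   7/3 ]
  [ 0  1  2/5  -1/5  |  -2/5 ]
  [ 0  0    1     0  |     6 ]
  [ 0  0    0     1  |     4 ]
R2 → R2 + 1/5·R4
  [ 1  0  1/3  0  |  7/3 ]
  [ 0  1  2/5  0  |  2/5 ]
  [ 0  0    1  0  |    6 ]
  [ 0  0    0  1  |    4 ]
R2 → R2 − 2/5·R3
  [ 1  0  1/3  0  |  7/3 ]
  [ 0  1    0  0  |   -2 ]
  [ 0  0    1  0  |    6 ]
  [ 0  0    0  1  |    4 ]
R1 → R1 − 1/3·R3
  [ 1  0  0  0  |  1/3 ]
  [ 0  1  0  0  |   -2 ]
  [ 0  0  1  0  |    6 ]
  [ 0  0  0  1  |    4 ]
Reading off the last column: u = 1/3, v = -2, w = 6, t = 4.

(1/3, -2, 6, 4)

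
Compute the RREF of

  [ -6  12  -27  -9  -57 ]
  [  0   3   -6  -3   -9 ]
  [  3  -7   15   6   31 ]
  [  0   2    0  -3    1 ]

ρ1 -> -1/6·ρ1
  [ 1  -2  9/2  3/2  19/2 ]
  [ 0   3   -6   -3    -9 ]
  [ 3  -7   15    6    31 ]
  [ 0   2    0   -3     1 ]
ρ3 -> ρ3 − 3·ρ1
  [ 1  -2  9/2  3/2  19/2 ]
  [ 0   3   -6   -3    -9 ]
  [ 0  -1  3/2  3/2   5/2 ]
  [ 0   2    0   -3     1 ]
ρ2 -> 1/3·ρ2
  [ 1  -2  9/2  3/2  19/2 ]
  [ 0   1   -2   -1    -3 ]
  [ 0  -1  3/2  3/2   5/2 ]
  [ 0   2    0   -3     1 ]
ρ3 -> ρ3 + ρ2
  [ 1  -2   9/2  3/2  19/2 ]
  [ 0   1    -2   -1    -3 ]
  [ 0   0  -1/2  1/2  -1/2 ]
  [ 0   2     0   -3     1 ]
ρ4 -> ρ4 − 2·ρ2
  [ 1  -2   9/2  3/2  19/2 ]
  [ 0   1    -2   -1    -3 ]
  [ 0   0  -1/2  1/2  -1/2 ]
  [ 0   0     4   -1     7 ]
ρ3 -> -2·ρ3
  [ 1  -2  9/2  3/2  19/2 ]
  [ 0   1   -2   -1    -3 ]
  [ 0   0    1   -1     1 ]
  [ 0   0    4   -1     7 ]
ρ4 -> ρ4 − 4·ρ3
  [ 1  -2  9/2  3/2  19/2 ]
  [ 0   1   -2   -1    -3 ]
  [ 0   0    1   -1     1 ]
  [ 0   0    0    3     3 ]
ρ4 -> 1/3·ρ4
  [ 1  -2  9/2  3/2  19/2 ]
  [ 0   1   -2   -1    -3 ]
  [ 0   0    1   -1     1 ]
  [ 0   0    0    1     1 ]
ρ3 -> ρ3 + ρ4
  [ 1  -2  9/2  3/2  19/2 ]
  [ 0   1   -2   -1    -3 ]
  [ 0   0    1    0     2 ]
  [ 0   0    0    1     1 ]
ρ2 -> ρ2 + ρ4
  [ 1  -2  9/2  3/2  19/2 ]
  [ 0   1   -2    0    -2 ]
  [ 0   0    1    0     2 ]
  [ 0   0    0    1     1 ]
ρ1 -> ρ1 − 3/2·ρ4
  [ 1  -2  9/2  0   8 ]
  [ 0   1   -2  0  -2 ]
  [ 0   0    1  0   2 ]
  [ 0   0    0  1   1 ]
ρ2 -> ρ2 + 2·ρ3
  [ 1  -2  9/2  0  8 ]
  [ 0   1    0  0  2 ]
  [ 0   0    1  0  2 ]
  [ 0   0    0  1  1 ]
ρ1 -> ρ1 − 9/2·ρ3
  [ 1  -2  0  0  -1 ]
  [ 0   1  0  0   2 ]
  [ 0   0  1  0   2 ]
  [ 0   0  0  1   1 ]
ρ1 -> ρ1 + 2·ρ2
  [ 1  0  0  0  3 ]
  [ 0  1  0  0  2 ]
  [ 0  0  1  0  2 ]
  [ 0  0  0  1  1 ]

[[1, 0, 0, 0, 3], [0, 1, 0, 0, 2], [0, 0, 1, 0, 2], [0, 0, 0, 1, 1]]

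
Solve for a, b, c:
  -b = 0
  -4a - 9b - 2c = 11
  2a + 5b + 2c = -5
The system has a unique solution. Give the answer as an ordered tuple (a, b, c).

Form the augmented matrix and row-reduce:
  [  0  -1   0  |   0 ]
  [ -4  -9  -2  |  11 ]
  [  2   5   2  |  -5 ]
R1 <=> R2
R1 ← -1/4·R1
R3 ← R3 − 2·R1
R2 ← -1·R2
R3 ← R3 − 1/2·R2
R1 ← R1 − 1/2·R3
R1 ← R1 − 9/4·R2
Reading off the last column: a = -3, b = 0, c = 1/2.

(-3, 0, 1/2)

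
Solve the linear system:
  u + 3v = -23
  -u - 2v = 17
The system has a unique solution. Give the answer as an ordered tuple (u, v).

(-5, -6)

Form the augmented matrix and row-reduce:
  [  1   3  |  -23 ]
  [ -1  -2  |   17 ]
Add R1 to R2.
  [ 1  3  |  -23 ]
  [ 0  1  |   -6 ]
Subtract 3 times R2 from R1.
  [ 1  0  |  -5 ]
  [ 0  1  |  -6 ]
Reading off the last column: u = -5, v = -6.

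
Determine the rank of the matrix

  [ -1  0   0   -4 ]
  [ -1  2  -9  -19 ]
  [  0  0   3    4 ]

rank = 3

R1 -> -1·R1
R2 -> R2 + R1
R2 -> 1/2·R2
R3 -> 1/3·R3
R2 -> R2 + 9/2·R3
The reduced form has 3 nonzero rows.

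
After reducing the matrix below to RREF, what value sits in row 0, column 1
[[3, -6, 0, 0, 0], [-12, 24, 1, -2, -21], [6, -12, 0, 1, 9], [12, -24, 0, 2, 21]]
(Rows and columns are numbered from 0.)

-2

ρ1 -> 1/3·ρ1
  [   1   -2  0   0    0 ]
  [ -12   24  1  -2  -21 ]
  [   6  -12  0   1    9 ]
  [  12  -24  0   2   21 ]
ρ2 -> ρ2 + 12·ρ1
  [  1   -2  0   0    0 ]
  [  0    0  1  -2  -21 ]
  [  6  -12  0   1    9 ]
  [ 12  -24  0   2   21 ]
ρ3 -> ρ3 − 6·ρ1
  [  1   -2  0   0    0 ]
  [  0    0  1  -2  -21 ]
  [  0    0  0   1    9 ]
  [ 12  -24  0   2   21 ]
ρ4 -> ρ4 − 12·ρ1
  [ 1  -2  0   0    0 ]
  [ 0   0  1  -2  -21 ]
  [ 0   0  0   1    9 ]
  [ 0   0  0   2   21 ]
ρ4 -> ρ4 − 2·ρ3
  [ 1  -2  0   0    0 ]
  [ 0   0  1  -2  -21 ]
  [ 0   0  0   1    9 ]
  [ 0   0  0   0    3 ]
ρ4 -> 1/3·ρ4
  [ 1  -2  0   0    0 ]
  [ 0   0  1  -2  -21 ]
  [ 0   0  0   1    9 ]
  [ 0   0  0   0    1 ]
ρ3 -> ρ3 − 9·ρ4
  [ 1  -2  0   0    0 ]
  [ 0   0  1  -2  -21 ]
  [ 0   0  0   1    0 ]
  [ 0   0  0   0    1 ]
ρ2 -> ρ2 + 21·ρ4
  [ 1  -2  0   0  0 ]
  [ 0   0  1  -2  0 ]
  [ 0   0  0   1  0 ]
  [ 0   0  0   0  1 ]
ρ2 -> ρ2 + 2·ρ3
  [ 1  -2  0  0  0 ]
  [ 0   0  1  0  0 ]
  [ 0   0  0  1  0 ]
  [ 0   0  0  0  1 ]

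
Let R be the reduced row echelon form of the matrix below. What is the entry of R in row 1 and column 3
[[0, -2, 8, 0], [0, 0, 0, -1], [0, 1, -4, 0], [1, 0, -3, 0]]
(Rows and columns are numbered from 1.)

-3

r1 <-> r4
  [ 1   0  -3   0 ]
  [ 0   0   0  -1 ]
  [ 0   1  -4   0 ]
  [ 0  -2   8   0 ]
r2 <-> r3
  [ 1   0  -3   0 ]
  [ 0   1  -4   0 ]
  [ 0   0   0  -1 ]
  [ 0  -2   8   0 ]
r4 ← r4 + 2·r2
  [ 1  0  -3   0 ]
  [ 0  1  -4   0 ]
  [ 0  0   0  -1 ]
  [ 0  0   0   0 ]
r3 ← -1·r3
  [ 1  0  -3  0 ]
  [ 0  1  -4  0 ]
  [ 0  0   0  1 ]
  [ 0  0   0  0 ]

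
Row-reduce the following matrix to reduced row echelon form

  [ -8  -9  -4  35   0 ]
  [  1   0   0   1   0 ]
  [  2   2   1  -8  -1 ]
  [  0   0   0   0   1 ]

[[1, 0, 0, 1, 0], [0, 1, 0, -3, 0], [0, 0, 1, -4, 0], [0, 0, 0, 0, 1]]

R1 := -1/8·R1
  [ 1  9/8  1/2  -35/8   0 ]
  [ 1    0    0      1   0 ]
  [ 2    2    1     -8  -1 ]
  [ 0    0    0      0   1 ]
R2 := R2 − R1
  [ 1   9/8   1/2  -35/8   0 ]
  [ 0  -9/8  -1/2   43/8   0 ]
  [ 2     2     1     -8  -1 ]
  [ 0     0     0      0   1 ]
R3 := R3 − 2·R1
  [ 1   9/8   1/2  -35/8   0 ]
  [ 0  -9/8  -1/2   43/8   0 ]
  [ 0  -1/4     0    3/4  -1 ]
  [ 0     0     0      0   1 ]
R2 := -8/9·R2
  [ 1   9/8  1/2  -35/8   0 ]
  [ 0     1  4/9  -43/9   0 ]
  [ 0  -1/4    0    3/4  -1 ]
  [ 0     0    0      0   1 ]
R3 := R3 + 1/4·R2
  [ 1  9/8  1/2  -35/8   0 ]
  [ 0    1  4/9  -43/9   0 ]
  [ 0    0  1/9   -4/9  -1 ]
  [ 0    0    0      0   1 ]
R3 := 9·R3
  [ 1  9/8  1/2  -35/8   0 ]
  [ 0    1  4/9  -43/9   0 ]
  [ 0    0    1     -4  -9 ]
  [ 0    0    0      0   1 ]
R3 := R3 + 9·R4
  [ 1  9/8  1/2  -35/8  0 ]
  [ 0    1  4/9  -43/9  0 ]
  [ 0    0    1     -4  0 ]
  [ 0    0    0      0  1 ]
R2 := R2 − 4/9·R3
  [ 1  9/8  1/2  -35/8  0 ]
  [ 0    1    0     -3  0 ]
  [ 0    0    1     -4  0 ]
  [ 0    0    0      0  1 ]
R1 := R1 − 1/2·R3
  [ 1  9/8  0  -19/8  0 ]
  [ 0    1  0     -3  0 ]
  [ 0    0  1     -4  0 ]
  [ 0    0  0      0  1 ]
R1 := R1 − 9/8·R2
  [ 1  0  0   1  0 ]
  [ 0  1  0  -3  0 ]
  [ 0  0  1  -4  0 ]
  [ 0  0  0   0  1 ]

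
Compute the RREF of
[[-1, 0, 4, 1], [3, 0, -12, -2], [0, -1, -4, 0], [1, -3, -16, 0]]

Multiply R1 by -1.
  [ 1   0   -4  -1 ]
  [ 3   0  -12  -2 ]
  [ 0  -1   -4   0 ]
  [ 1  -3  -16   0 ]
Subtract 3 times R1 from R2.
  [ 1   0   -4  -1 ]
  [ 0   0    0   1 ]
  [ 0  -1   -4   0 ]
  [ 1  -3  -16   0 ]
Subtract R1 from R4.
  [ 1   0   -4  -1 ]
  [ 0   0    0   1 ]
  [ 0  -1   -4   0 ]
  [ 0  -3  -12   1 ]
Swap R2 and R3.
  [ 1   0   -4  -1 ]
  [ 0  -1   -4   0 ]
  [ 0   0    0   1 ]
  [ 0  -3  -12   1 ]
Multiply R2 by -1.
  [ 1   0   -4  -1 ]
  [ 0   1    4   0 ]
  [ 0   0    0   1 ]
  [ 0  -3  -12   1 ]
Add 3 times R2 to R4.
  [ 1  0  -4  -1 ]
  [ 0  1   4   0 ]
  [ 0  0   0   1 ]
  [ 0  0   0   1 ]
Subtract R3 from R4.
  [ 1  0  -4  -1 ]
  [ 0  1   4   0 ]
  [ 0  0   0   1 ]
  [ 0  0   0   0 ]
Add R3 to R1.
  [ 1  0  -4  0 ]
  [ 0  1   4  0 ]
  [ 0  0   0  1 ]
  [ 0  0   0  0 ]

[[1, 0, -4, 0], [0, 1, 4, 0], [0, 0, 0, 1], [0, 0, 0, 0]]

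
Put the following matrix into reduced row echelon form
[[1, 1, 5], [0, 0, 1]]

ρ1 := ρ1 − 5·ρ2
  [ 1  1  0 ]
  [ 0  0  1 ]

[[1, 1, 0], [0, 0, 1]]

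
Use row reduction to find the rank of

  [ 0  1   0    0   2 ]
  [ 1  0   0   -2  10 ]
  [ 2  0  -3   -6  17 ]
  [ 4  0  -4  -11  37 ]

rank = 4

R1 <=> R2
  [ 1  0   0   -2  10 ]
  [ 0  1   0    0   2 ]
  [ 2  0  -3   -6  17 ]
  [ 4  0  -4  -11  37 ]
R3 := R3 − 2·R1
  [ 1  0   0   -2  10 ]
  [ 0  1   0    0   2 ]
  [ 0  0  -3   -2  -3 ]
  [ 4  0  -4  -11  37 ]
R4 := R4 − 4·R1
  [ 1  0   0  -2  10 ]
  [ 0  1   0   0   2 ]
  [ 0  0  -3  -2  -3 ]
  [ 0  0  -4  -3  -3 ]
R3 := -1/3·R3
  [ 1  0   0   -2  10 ]
  [ 0  1   0    0   2 ]
  [ 0  0   1  2/3   1 ]
  [ 0  0  -4   -3  -3 ]
R4 := R4 + 4·R3
  [ 1  0  0    -2  10 ]
  [ 0  1  0     0   2 ]
  [ 0  0  1   2/3   1 ]
  [ 0  0  0  -1/3   1 ]
R4 := -3·R4
  [ 1  0  0   -2  10 ]
  [ 0  1  0    0   2 ]
  [ 0  0  1  2/3   1 ]
  [ 0  0  0    1  -3 ]
R3 := R3 − 2/3·R4
  [ 1  0  0  -2  10 ]
  [ 0  1  0   0   2 ]
  [ 0  0  1   0   3 ]
  [ 0  0  0   1  -3 ]
R1 := R1 + 2·R4
  [ 1  0  0  0   4 ]
  [ 0  1  0  0   2 ]
  [ 0  0  1  0   3 ]
  [ 0  0  0  1  -3 ]
The reduced form has 4 nonzero rows.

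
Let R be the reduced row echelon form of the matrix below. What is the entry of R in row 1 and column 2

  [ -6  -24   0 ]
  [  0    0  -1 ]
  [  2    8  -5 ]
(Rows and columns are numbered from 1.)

r1 ← -1/6·r1
  [ 1  4   0 ]
  [ 0  0  -1 ]
  [ 2  8  -5 ]
r3 ← r3 − 2·r1
  [ 1  4   0 ]
  [ 0  0  -1 ]
  [ 0  0  -5 ]
r2 ← -1·r2
  [ 1  4   0 ]
  [ 0  0   1 ]
  [ 0  0  -5 ]
r3 ← r3 + 5·r2
  [ 1  4  0 ]
  [ 0  0  1 ]
  [ 0  0  0 ]

4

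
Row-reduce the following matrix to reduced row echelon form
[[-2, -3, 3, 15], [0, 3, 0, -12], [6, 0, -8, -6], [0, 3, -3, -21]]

r1 -> -1/2·r1
  [ 1  3/2  -3/2  -15/2 ]
  [ 0    3     0    -12 ]
  [ 6    0    -8     -6 ]
  [ 0    3    -3    -21 ]
r3 -> r3 − 6·r1
  [ 1  3/2  -3/2  -15/2 ]
  [ 0    3     0    -12 ]
  [ 0   -9     1     39 ]
  [ 0    3    -3    -21 ]
r2 -> 1/3·r2
  [ 1  3/2  -3/2  -15/2 ]
  [ 0    1     0     -4 ]
  [ 0   -9     1     39 ]
  [ 0    3    -3    -21 ]
r3 -> r3 + 9·r2
  [ 1  3/2  -3/2  -15/2 ]
  [ 0    1     0     -4 ]
  [ 0    0     1      3 ]
  [ 0    3    -3    -21 ]
r4 -> r4 − 3·r2
  [ 1  3/2  -3/2  -15/2 ]
  [ 0    1     0     -4 ]
  [ 0    0     1      3 ]
  [ 0    0    -3     -9 ]
r4 -> r4 + 3·r3
  [ 1  3/2  -3/2  -15/2 ]
  [ 0    1     0     -4 ]
  [ 0    0     1      3 ]
  [ 0    0     0      0 ]
r1 -> r1 + 3/2·r3
  [ 1  3/2  0  -3 ]
  [ 0    1  0  -4 ]
  [ 0    0  1   3 ]
  [ 0    0  0   0 ]
r1 -> r1 − 3/2·r2
  [ 1  0  0   3 ]
  [ 0  1  0  -4 ]
  [ 0  0  1   3 ]
  [ 0  0  0   0 ]

[[1, 0, 0, 3], [0, 1, 0, -4], [0, 0, 1, 3], [0, 0, 0, 0]]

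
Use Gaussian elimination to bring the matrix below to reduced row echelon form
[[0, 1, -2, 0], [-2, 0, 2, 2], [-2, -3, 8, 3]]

r1 <=> r2
  [ -2   0   2  2 ]
  [  0   1  -2  0 ]
  [ -2  -3   8  3 ]
r1 → -1/2·r1
  [  1   0  -1  -1 ]
  [  0   1  -2   0 ]
  [ -2  -3   8   3 ]
r3 → r3 + 2·r1
  [ 1   0  -1  -1 ]
  [ 0   1  -2   0 ]
  [ 0  -3   6   1 ]
r3 → r3 + 3·r2
  [ 1  0  -1  -1 ]
  [ 0  1  -2   0 ]
  [ 0  0   0   1 ]
r1 → r1 + r3
  [ 1  0  -1  0 ]
  [ 0  1  -2  0 ]
  [ 0  0   0  1 ]

[[1, 0, -1, 0], [0, 1, -2, 0], [0, 0, 0, 1]]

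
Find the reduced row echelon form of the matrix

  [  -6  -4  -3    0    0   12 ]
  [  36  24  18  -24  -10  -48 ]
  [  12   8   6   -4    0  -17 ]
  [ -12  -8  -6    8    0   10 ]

[[1, 2/3, 1/2, 0, 0, -2], [0, 0, 0, 1, 0, -7/4], [0, 0, 0, 0, 1, 9/5], [0, 0, 0, 0, 0, 0]]

ρ1 ← -1/6·ρ1
  [   1  2/3  1/2    0    0   -2 ]
  [  36   24   18  -24  -10  -48 ]
  [  12    8    6   -4    0  -17 ]
  [ -12   -8   -6    8    0   10 ]
ρ2 ← ρ2 − 36·ρ1
  [   1  2/3  1/2    0    0   -2 ]
  [   0    0    0  -24  -10   24 ]
  [  12    8    6   -4    0  -17 ]
  [ -12   -8   -6    8    0   10 ]
ρ3 ← ρ3 − 12·ρ1
  [   1  2/3  1/2    0    0  -2 ]
  [   0    0    0  -24  -10  24 ]
  [   0    0    0   -4    0   7 ]
  [ -12   -8   -6    8    0  10 ]
ρ4 ← ρ4 + 12·ρ1
  [ 1  2/3  1/2    0    0   -2 ]
  [ 0    0    0  -24  -10   24 ]
  [ 0    0    0   -4    0    7 ]
  [ 0    0    0    8    0  -14 ]
ρ2 ← -1/24·ρ2
  [ 1  2/3  1/2   0     0   -2 ]
  [ 0    0    0   1  5/12   -1 ]
  [ 0    0    0  -4     0    7 ]
  [ 0    0    0   8     0  -14 ]
ρ3 ← ρ3 + 4·ρ2
  [ 1  2/3  1/2  0     0   -2 ]
  [ 0    0    0  1  5/12   -1 ]
  [ 0    0    0  0   5/3    3 ]
  [ 0    0    0  8     0  -14 ]
ρ4 ← ρ4 − 8·ρ2
  [ 1  2/3  1/2  0      0  -2 ]
  [ 0    0    0  1   5/12  -1 ]
  [ 0    0    0  0    5/3   3 ]
  [ 0    0    0  0  -10/3  -6 ]
ρ3 ← 3/5·ρ3
  [ 1  2/3  1/2  0      0   -2 ]
  [ 0    0    0  1   5/12   -1 ]
  [ 0    0    0  0      1  9/5 ]
  [ 0    0    0  0  -10/3   -6 ]
ρ4 ← ρ4 + 10/3·ρ3
  [ 1  2/3  1/2  0     0   -2 ]
  [ 0    0    0  1  5/12   -1 ]
  [ 0    0    0  0     1  9/5 ]
  [ 0    0    0  0     0    0 ]
ρ2 ← ρ2 − 5/12·ρ3
  [ 1  2/3  1/2  0  0    -2 ]
  [ 0    0    0  1  0  -7/4 ]
  [ 0    0    0  0  1   9/5 ]
  [ 0    0    0  0  0     0 ]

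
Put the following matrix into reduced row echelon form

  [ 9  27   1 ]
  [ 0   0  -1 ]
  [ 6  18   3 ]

[[1, 3, 0], [0, 0, 1], [0, 0, 0]]

Multiply ρ1 by 1/9.
  [ 1   3  1/9 ]
  [ 0   0   -1 ]
  [ 6  18    3 ]
Subtract 6 times ρ1 from ρ3.
  [ 1  3  1/9 ]
  [ 0  0   -1 ]
  [ 0  0  7/3 ]
Multiply ρ2 by -1.
  [ 1  3  1/9 ]
  [ 0  0    1 ]
  [ 0  0  7/3 ]
Subtract 7/3 times ρ2 from ρ3.
  [ 1  3  1/9 ]
  [ 0  0    1 ]
  [ 0  0    0 ]
Subtract 1/9 times ρ2 from ρ1.
  [ 1  3  0 ]
  [ 0  0  1 ]
  [ 0  0  0 ]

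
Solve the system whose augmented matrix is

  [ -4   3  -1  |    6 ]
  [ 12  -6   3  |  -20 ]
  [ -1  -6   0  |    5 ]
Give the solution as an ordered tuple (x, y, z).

(-1, -2/3, -4)

r1 -> -1/4·r1
  [  1  -3/4  1/4  |  -3/2 ]
  [ 12    -6    3  |   -20 ]
  [ -1    -6    0  |     5 ]
r2 -> r2 − 12·r1
  [  1  -3/4  1/4  |  -3/2 ]
  [  0     3    0  |    -2 ]
  [ -1    -6    0  |     5 ]
r3 -> r3 + r1
  [ 1   -3/4  1/4  |  -3/2 ]
  [ 0      3    0  |    -2 ]
  [ 0  -27/4  1/4  |   7/2 ]
r2 -> 1/3·r2
  [ 1   -3/4  1/4  |  -3/2 ]
  [ 0      1    0  |  -2/3 ]
  [ 0  -27/4  1/4  |   7/2 ]
r3 -> r3 + 27/4·r2
  [ 1  -3/4  1/4  |  -3/2 ]
  [ 0     1    0  |  -2/3 ]
  [ 0     0  1/4  |    -1 ]
r3 -> 4·r3
  [ 1  -3/4  1/4  |  -3/2 ]
  [ 0     1    0  |  -2/3 ]
  [ 0     0    1  |    -4 ]
r1 -> r1 − 1/4·r3
  [ 1  -3/4  0  |  -1/2 ]
  [ 0     1  0  |  -2/3 ]
  [ 0     0  1  |    -4 ]
r1 -> r1 + 3/4·r2
  [ 1  0  0  |    -1 ]
  [ 0  1  0  |  -2/3 ]
  [ 0  0  1  |    -4 ]
Reading off the last column: x = -1, y = -2/3, z = -4.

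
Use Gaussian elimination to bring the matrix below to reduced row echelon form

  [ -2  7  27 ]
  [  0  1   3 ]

[[1, 0, -3], [0, 1, 3]]

R1 := -1/2·R1
  [ 1  -7/2  -27/2 ]
  [ 0     1      3 ]
R1 := R1 + 7/2·R2
  [ 1  0  -3 ]
  [ 0  1   3 ]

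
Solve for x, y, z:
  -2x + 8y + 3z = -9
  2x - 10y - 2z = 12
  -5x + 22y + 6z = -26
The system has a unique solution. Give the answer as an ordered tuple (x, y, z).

Form the augmented matrix and row-reduce:
  [ -2    8   3  |   -9 ]
  [  2  -10  -2  |   12 ]
  [ -5   22   6  |  -26 ]
r1 ← -1/2·r1
  [  1   -4  -3/2  |  9/2 ]
  [  2  -10    -2  |   12 ]
  [ -5   22     6  |  -26 ]
r2 ← r2 − 2·r1
  [  1  -4  -3/2  |  9/2 ]
  [  0  -2     1  |    3 ]
  [ -5  22     6  |  -26 ]
r3 ← r3 + 5·r1
  [ 1  -4  -3/2  |   9/2 ]
  [ 0  -2     1  |     3 ]
  [ 0   2  -3/2  |  -7/2 ]
r2 ← -1/2·r2
  [ 1  -4  -3/2  |   9/2 ]
  [ 0   1  -1/2  |  -3/2 ]
  [ 0   2  -3/2  |  -7/2 ]
r3 ← r3 − 2·r2
  [ 1  -4  -3/2  |   9/2 ]
  [ 0   1  -1/2  |  -3/2 ]
  [ 0   0  -1/2  |  -1/2 ]
r3 ← -2·r3
  [ 1  -4  -3/2  |   9/2 ]
  [ 0   1  -1/2  |  -3/2 ]
  [ 0   0     1  |     1 ]
r2 ← r2 + 1/2·r3
  [ 1  -4  -3/2  |  9/2 ]
  [ 0   1     0  |   -1 ]
  [ 0   0     1  |    1 ]
r1 ← r1 + 3/2·r3
  [ 1  -4  0  |   6 ]
  [ 0   1  0  |  -1 ]
  [ 0   0  1  |   1 ]
r1 ← r1 + 4·r2
  [ 1  0  0  |   2 ]
  [ 0  1  0  |  -1 ]
  [ 0  0  1  |   1 ]
Reading off the last column: x = 2, y = -1, z = 1.

(2, -1, 1)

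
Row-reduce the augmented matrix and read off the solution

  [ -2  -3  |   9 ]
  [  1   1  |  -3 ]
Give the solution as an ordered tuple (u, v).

(0, -3)

Multiply R1 by -1/2.
  [ 1  3/2  |  -9/2 ]
  [ 1    1  |    -3 ]
Subtract R1 from R2.
  [ 1   3/2  |  -9/2 ]
  [ 0  -1/2  |   3/2 ]
Multiply R2 by -2.
  [ 1  3/2  |  -9/2 ]
  [ 0    1  |    -3 ]
Subtract 3/2 times R2 from R1.
  [ 1  0  |   0 ]
  [ 0  1  |  -3 ]
Reading off the last column: u = 0, v = -3.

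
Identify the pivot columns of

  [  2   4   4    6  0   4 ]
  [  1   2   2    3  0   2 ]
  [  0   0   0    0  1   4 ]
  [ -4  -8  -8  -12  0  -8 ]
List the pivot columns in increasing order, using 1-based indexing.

Multiply r1 by 1/2.
  [  1   2   2    3  0   2 ]
  [  1   2   2    3  0   2 ]
  [  0   0   0    0  1   4 ]
  [ -4  -8  -8  -12  0  -8 ]
Subtract r1 from r2.
  [  1   2   2    3  0   2 ]
  [  0   0   0    0  0   0 ]
  [  0   0   0    0  1   4 ]
  [ -4  -8  -8  -12  0  -8 ]
Add 4 times r1 to r4.
  [ 1  2  2  3  0  2 ]
  [ 0  0  0  0  0  0 ]
  [ 0  0  0  0  1  4 ]
  [ 0  0  0  0  0  0 ]
Swap r2 and r3.
  [ 1  2  2  3  0  2 ]
  [ 0  0  0  0  1  4 ]
  [ 0  0  0  0  0  0 ]
  [ 0  0  0  0  0  0 ]
Pivot columns are the columns containing a leading 1.

1, 5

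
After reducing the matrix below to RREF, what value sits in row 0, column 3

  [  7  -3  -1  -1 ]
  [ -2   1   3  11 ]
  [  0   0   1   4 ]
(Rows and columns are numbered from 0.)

r1 := 1/7·r1
r2 := r2 + 2·r1
r2 := 7·r2
r2 := r2 − 19·r3
r1 := r1 + 1/7·r3
r1 := r1 + 3/7·r2

0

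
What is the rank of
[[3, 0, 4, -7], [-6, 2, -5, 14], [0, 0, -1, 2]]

ρ1 -> 1/3·ρ1
ρ2 -> ρ2 + 6·ρ1
ρ2 -> 1/2·ρ2
ρ3 -> -1·ρ3
ρ2 -> ρ2 − 3/2·ρ3
ρ1 -> ρ1 − 4/3·ρ3
The reduced form has 3 nonzero rows.

rank = 3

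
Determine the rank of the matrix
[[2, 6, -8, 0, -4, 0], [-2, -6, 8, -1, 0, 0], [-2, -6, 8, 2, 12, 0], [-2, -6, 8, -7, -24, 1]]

rank = 3

r1 := 1/2·r1
  [  1   3  -4   0   -2  0 ]
  [ -2  -6   8  -1    0  0 ]
  [ -2  -6   8   2   12  0 ]
  [ -2  -6   8  -7  -24  1 ]
r2 := r2 + 2·r1
  [  1   3  -4   0   -2  0 ]
  [  0   0   0  -1   -4  0 ]
  [ -2  -6   8   2   12  0 ]
  [ -2  -6   8  -7  -24  1 ]
r3 := r3 + 2·r1
  [  1   3  -4   0   -2  0 ]
  [  0   0   0  -1   -4  0 ]
  [  0   0   0   2    8  0 ]
  [ -2  -6   8  -7  -24  1 ]
r4 := r4 + 2·r1
  [ 1  3  -4   0   -2  0 ]
  [ 0  0   0  -1   -4  0 ]
  [ 0  0   0   2    8  0 ]
  [ 0  0   0  -7  -28  1 ]
r2 := -1·r2
  [ 1  3  -4   0   -2  0 ]
  [ 0  0   0   1    4  0 ]
  [ 0  0   0   2    8  0 ]
  [ 0  0   0  -7  -28  1 ]
r3 := r3 − 2·r2
  [ 1  3  -4   0   -2  0 ]
  [ 0  0   0   1    4  0 ]
  [ 0  0   0   0    0  0 ]
  [ 0  0   0  -7  -28  1 ]
r4 := r4 + 7·r2
  [ 1  3  -4  0  -2  0 ]
  [ 0  0   0  1   4  0 ]
  [ 0  0   0  0   0  0 ]
  [ 0  0   0  0   0  1 ]
r3 <=> r4
  [ 1  3  -4  0  -2  0 ]
  [ 0  0   0  1   4  0 ]
  [ 0  0   0  0   0  1 ]
  [ 0  0   0  0   0  0 ]
The reduced form has 3 nonzero rows.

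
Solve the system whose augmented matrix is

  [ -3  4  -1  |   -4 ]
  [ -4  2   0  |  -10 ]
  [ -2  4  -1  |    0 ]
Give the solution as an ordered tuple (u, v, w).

(4, 3, 4)

R1 := -1/3·R1
  [  1  -4/3  1/3  |  4/3 ]
  [ -4     2    0  |  -10 ]
  [ -2     4   -1  |    0 ]
R2 := R2 + 4·R1
  [  1   -4/3  1/3  |    4/3 ]
  [  0  -10/3  4/3  |  -14/3 ]
  [ -2      4   -1  |      0 ]
R3 := R3 + 2·R1
  [ 1   -4/3   1/3  |    4/3 ]
  [ 0  -10/3   4/3  |  -14/3 ]
  [ 0    4/3  -1/3  |    8/3 ]
R2 := -3/10·R2
  [ 1  -4/3   1/3  |  4/3 ]
  [ 0     1  -2/5  |  7/5 ]
  [ 0   4/3  -1/3  |  8/3 ]
R3 := R3 − 4/3·R2
  [ 1  -4/3   1/3  |  4/3 ]
  [ 0     1  -2/5  |  7/5 ]
  [ 0     0   1/5  |  4/5 ]
R3 := 5·R3
  [ 1  -4/3   1/3  |  4/3 ]
  [ 0     1  -2/5  |  7/5 ]
  [ 0     0     1  |    4 ]
R2 := R2 + 2/5·R3
  [ 1  -4/3  1/3  |  4/3 ]
  [ 0     1    0  |    3 ]
  [ 0     0    1  |    4 ]
R1 := R1 − 1/3·R3
  [ 1  -4/3  0  |  0 ]
  [ 0     1  0  |  3 ]
  [ 0     0  1  |  4 ]
R1 := R1 + 4/3·R2
  [ 1  0  0  |  4 ]
  [ 0  1  0  |  3 ]
  [ 0  0  1  |  4 ]
Reading off the last column: u = 4, v = 3, w = 4.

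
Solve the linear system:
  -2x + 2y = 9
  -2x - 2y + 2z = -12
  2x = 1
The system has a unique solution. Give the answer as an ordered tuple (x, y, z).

(1/2, 5, -1/2)

Form the augmented matrix and row-reduce:
  [ -2   2  0  |    9 ]
  [ -2  -2  2  |  -12 ]
  [  2   0  0  |    1 ]
R1 ← -1/2·R1
  [  1  -1  0  |  -9/2 ]
  [ -2  -2  2  |   -12 ]
  [  2   0  0  |     1 ]
R2 ← R2 + 2·R1
  [ 1  -1  0  |  -9/2 ]
  [ 0  -4  2  |   -21 ]
  [ 2   0  0  |     1 ]
R3 ← R3 − 2·R1
  [ 1  -1  0  |  -9/2 ]
  [ 0  -4  2  |   -21 ]
  [ 0   2  0  |    10 ]
R2 ← -1/4·R2
  [ 1  -1     0  |  -9/2 ]
  [ 0   1  -1/2  |  21/4 ]
  [ 0   2     0  |    10 ]
R3 ← R3 − 2·R2
  [ 1  -1     0  |  -9/2 ]
  [ 0   1  -1/2  |  21/4 ]
  [ 0   0     1  |  -1/2 ]
R2 ← R2 + 1/2·R3
  [ 1  -1  0  |  -9/2 ]
  [ 0   1  0  |     5 ]
  [ 0   0  1  |  -1/2 ]
R1 ← R1 + R2
  [ 1  0  0  |   1/2 ]
  [ 0  1  0  |     5 ]
  [ 0  0  1  |  -1/2 ]
Reading off the last column: x = 1/2, y = 5, z = -1/2.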